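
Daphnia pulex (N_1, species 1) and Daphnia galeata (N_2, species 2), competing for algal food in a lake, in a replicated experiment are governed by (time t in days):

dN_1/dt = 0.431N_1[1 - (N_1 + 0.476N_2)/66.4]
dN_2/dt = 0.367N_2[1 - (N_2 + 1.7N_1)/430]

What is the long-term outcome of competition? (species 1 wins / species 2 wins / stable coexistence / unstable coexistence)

Compare the nullcline intercepts: K1/α12 = 66.4/0.476 = 139 < K2 = 430; K2/α21 = 430/1.7 = 253 > K1 = 66.4.
Since the inequalities point opposite ways, species 2 can invade but species 1 cannot.

species 2 excludes species 1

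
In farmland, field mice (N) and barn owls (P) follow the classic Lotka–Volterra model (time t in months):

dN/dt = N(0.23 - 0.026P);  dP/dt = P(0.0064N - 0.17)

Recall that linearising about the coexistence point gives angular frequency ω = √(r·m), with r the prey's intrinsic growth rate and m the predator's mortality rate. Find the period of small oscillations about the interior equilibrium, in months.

Here r = 0.23 and m = 0.17, so r·m = 0.0391.
ω = √0.0391 = 0.198 per month, hence T = 2π/ω ≈ 31.8 months.

T ≈ 31.8 months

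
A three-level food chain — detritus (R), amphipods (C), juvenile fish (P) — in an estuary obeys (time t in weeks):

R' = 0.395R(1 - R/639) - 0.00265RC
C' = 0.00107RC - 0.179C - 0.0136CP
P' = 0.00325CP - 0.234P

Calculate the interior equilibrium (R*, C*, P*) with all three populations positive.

R* ≈ 330, C* ≈ 72, P* ≈ 12.8

From dP/dt = 0: 0.00325C* = 0.234, so C* = 72.
From dR/dt = 0: 0.395(1 - R*/639) = 0.00265·72, giving R* = 639·(1 - 0.483) = 330.
From dC/dt = 0: 0.00107·330 - 0.179 = 0.0136P*, so P* = 0.174/0.0136 = 12.8.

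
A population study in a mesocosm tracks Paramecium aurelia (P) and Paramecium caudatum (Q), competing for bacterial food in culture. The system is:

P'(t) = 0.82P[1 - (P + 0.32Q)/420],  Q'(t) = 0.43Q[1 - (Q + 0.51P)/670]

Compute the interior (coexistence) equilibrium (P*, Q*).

Setting both brackets to zero gives the nullclines P + 0.32Q = 420 and 0.51P + Q = 670.
Substituting Q = 670 - 0.51P into the first: P(1 - 0.32·0.51) = 420 - 0.32·670.
So P* = 206/0.837 = 246, and then Q* = 670 - 0.51·246 = 545.

P* ≈ 246, Q* ≈ 545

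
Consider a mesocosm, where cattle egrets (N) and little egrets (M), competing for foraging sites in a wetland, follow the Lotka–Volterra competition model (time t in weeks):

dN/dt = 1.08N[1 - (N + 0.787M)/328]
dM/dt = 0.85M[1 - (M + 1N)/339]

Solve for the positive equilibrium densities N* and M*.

Setting both brackets to zero gives the nullclines N + 0.787M = 328 and 1N + M = 339.
Substituting M = 339 - 1N into the first: N(1 - 0.787·1) = 328 - 0.787·339.
So N* = 61.2/0.213 = 287, and then M* = 339 - 1·287 = 51.6.

N* ≈ 287, M* ≈ 51.6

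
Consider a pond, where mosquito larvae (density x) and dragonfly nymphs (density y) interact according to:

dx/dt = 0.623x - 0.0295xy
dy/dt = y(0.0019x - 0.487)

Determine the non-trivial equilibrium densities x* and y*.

Set dy/dt = 0 with y > 0: 0.0019x - 0.487 = 0, so x* = 0.487/0.0019 = 256.
Set dx/dt = 0 with x > 0: 0.623 - 0.0295y = 0, so y* = 0.623/0.0295 = 21.1.

x* ≈ 256, y* ≈ 21.1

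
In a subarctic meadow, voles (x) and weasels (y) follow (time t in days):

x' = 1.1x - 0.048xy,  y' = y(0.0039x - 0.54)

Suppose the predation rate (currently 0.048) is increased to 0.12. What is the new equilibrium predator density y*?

At the interior fixed point, setting dx/dt = 0 with x > 0 fixes y* = (prey growth rate)/(xy coefficient) — independent of the other coefficients.
With the change, y* = 1.1/0.12 = 9.17; it falls from 22.9.

y* ≈ 9.17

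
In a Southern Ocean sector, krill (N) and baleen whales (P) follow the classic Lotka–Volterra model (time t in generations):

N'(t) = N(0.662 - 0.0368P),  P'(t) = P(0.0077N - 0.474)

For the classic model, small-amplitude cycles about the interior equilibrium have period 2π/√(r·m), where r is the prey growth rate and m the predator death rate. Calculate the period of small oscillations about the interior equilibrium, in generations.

Here r = 0.662 and m = 0.474, so r·m = 0.314.
ω = √0.314 = 0.56 per generation, hence T = 2π/ω ≈ 11.2 generations.

T ≈ 11.2 generations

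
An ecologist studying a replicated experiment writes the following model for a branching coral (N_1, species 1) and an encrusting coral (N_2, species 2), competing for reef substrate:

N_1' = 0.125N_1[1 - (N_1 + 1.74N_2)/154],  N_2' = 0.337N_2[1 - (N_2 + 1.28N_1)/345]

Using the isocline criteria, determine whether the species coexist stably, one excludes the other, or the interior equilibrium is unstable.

Compare the nullcline intercepts: K1/α12 = 154/1.74 = 88.5 < K2 = 345; K2/α21 = 345/1.28 = 270 > K1 = 154.
Since the inequalities point opposite ways, species 2 can invade but species 1 cannot.

species 2 excludes species 1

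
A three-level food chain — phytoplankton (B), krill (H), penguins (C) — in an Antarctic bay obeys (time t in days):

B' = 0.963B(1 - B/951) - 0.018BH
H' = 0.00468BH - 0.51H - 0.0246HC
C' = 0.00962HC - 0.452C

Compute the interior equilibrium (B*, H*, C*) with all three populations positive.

From dC/dt = 0: 0.00962H* = 0.452, so H* = 47.
From dB/dt = 0: 0.963(1 - B*/951) = 0.018·47, giving B* = 951·(1 - 0.878) = 116.
From dH/dt = 0: 0.00468·116 - 0.51 = 0.0246C*, so C* = 0.0319/0.0246 = 1.3.

B* ≈ 116, H* ≈ 47, C* ≈ 1.3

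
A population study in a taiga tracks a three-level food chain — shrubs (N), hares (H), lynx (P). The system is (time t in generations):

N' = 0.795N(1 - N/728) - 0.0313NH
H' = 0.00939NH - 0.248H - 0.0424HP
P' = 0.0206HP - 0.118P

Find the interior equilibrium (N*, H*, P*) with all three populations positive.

From dP/dt = 0: 0.0206H* = 0.118, so H* = 5.73.
From dN/dt = 0: 0.795(1 - N*/728) = 0.0313·5.73, giving N* = 728·(1 - 0.226) = 564.
From dH/dt = 0: 0.00939·564 - 0.248 = 0.0424P*, so P* = 5.05/0.0424 = 119.

N* ≈ 564, H* ≈ 5.73, P* ≈ 119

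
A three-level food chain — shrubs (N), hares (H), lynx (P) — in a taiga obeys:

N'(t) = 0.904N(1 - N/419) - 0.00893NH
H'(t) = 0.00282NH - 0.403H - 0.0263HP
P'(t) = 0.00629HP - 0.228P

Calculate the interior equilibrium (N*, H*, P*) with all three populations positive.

N* ≈ 269, H* ≈ 36.2, P* ≈ 13.5

From dP/dt = 0: 0.00629H* = 0.228, so H* = 36.2.
From dN/dt = 0: 0.904(1 - N*/419) = 0.00893·36.2, giving N* = 419·(1 - 0.358) = 269.
From dH/dt = 0: 0.00282·269 - 0.403 = 0.0263P*, so P* = 0.355/0.0263 = 13.5.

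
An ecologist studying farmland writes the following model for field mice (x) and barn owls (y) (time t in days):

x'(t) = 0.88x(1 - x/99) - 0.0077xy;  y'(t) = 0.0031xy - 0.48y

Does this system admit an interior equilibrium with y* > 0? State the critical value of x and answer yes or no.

Threshold x = 155; K < 155, so no, the predator goes extinct.

The predator equation gives dy/dt > 0 only when x > 0.48/0.0031 = 155.
Without the predator, x → K = 99. Since 99 < 155, the predator cannot invade.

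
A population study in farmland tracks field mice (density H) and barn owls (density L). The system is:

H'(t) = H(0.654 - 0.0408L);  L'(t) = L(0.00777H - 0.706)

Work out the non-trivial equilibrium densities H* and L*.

H* ≈ 90.9, L* ≈ 16

Set dL/dt = 0 with L > 0: 0.00777H - 0.706 = 0, so H* = 0.706/0.00777 = 90.9.
Set dH/dt = 0 with H > 0: 0.654 - 0.0408L = 0, so L* = 0.654/0.0408 = 16.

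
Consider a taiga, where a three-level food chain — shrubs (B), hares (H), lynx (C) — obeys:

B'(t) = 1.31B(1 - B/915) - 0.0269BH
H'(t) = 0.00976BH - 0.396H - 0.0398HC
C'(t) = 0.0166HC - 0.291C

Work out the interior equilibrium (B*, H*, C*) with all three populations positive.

B* ≈ 586, H* ≈ 17.5, C* ≈ 134

From dC/dt = 0: 0.0166H* = 0.291, so H* = 17.5.
From dB/dt = 0: 1.31(1 - B*/915) = 0.0269·17.5, giving B* = 915·(1 - 0.36) = 586.
From dH/dt = 0: 0.00976·586 - 0.396 = 0.0398C*, so C* = 5.32/0.0398 = 134.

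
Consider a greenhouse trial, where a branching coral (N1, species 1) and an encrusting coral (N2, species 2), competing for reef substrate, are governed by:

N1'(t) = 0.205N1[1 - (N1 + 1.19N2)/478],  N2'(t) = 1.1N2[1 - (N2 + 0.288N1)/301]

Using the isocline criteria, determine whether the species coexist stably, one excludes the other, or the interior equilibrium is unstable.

stable coexistence

Compare the nullcline intercepts: K1/α12 = 478/1.19 = 402 > K2 = 301; K2/α21 = 301/0.288 = 1050 > K1 = 478.
Since both inequalities hold, each species can invade when rare, so the interior equilibrium is stable.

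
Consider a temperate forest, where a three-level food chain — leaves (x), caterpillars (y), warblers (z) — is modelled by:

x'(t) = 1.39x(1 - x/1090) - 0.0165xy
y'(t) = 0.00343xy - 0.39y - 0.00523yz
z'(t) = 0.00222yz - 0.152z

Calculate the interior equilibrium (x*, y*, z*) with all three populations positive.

From dz/dt = 0: 0.00222y* = 0.152, so y* = 68.5.
From dx/dt = 0: 1.39(1 - x*/1090) = 0.0165·68.5, giving x* = 1090·(1 - 0.813) = 204.
From dy/dt = 0: 0.00343·204 - 0.39 = 0.00523z*, so z* = 0.31/0.00523 = 59.3.

x* ≈ 204, y* ≈ 68.5, z* ≈ 59.3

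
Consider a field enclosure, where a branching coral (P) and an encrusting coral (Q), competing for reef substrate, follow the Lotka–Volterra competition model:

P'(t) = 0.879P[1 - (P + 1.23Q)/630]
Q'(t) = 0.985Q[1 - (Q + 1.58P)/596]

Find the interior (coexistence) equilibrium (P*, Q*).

Setting both brackets to zero gives the nullclines P + 1.23Q = 630 and 1.58P + Q = 596.
Substituting Q = 596 - 1.58P into the first: P(1 - 1.23·1.58) = 630 - 1.23·596.
So P* = -103/-0.943 = 109, and then Q* = 596 - 1.58·109 = 423.

P* ≈ 109, Q* ≈ 423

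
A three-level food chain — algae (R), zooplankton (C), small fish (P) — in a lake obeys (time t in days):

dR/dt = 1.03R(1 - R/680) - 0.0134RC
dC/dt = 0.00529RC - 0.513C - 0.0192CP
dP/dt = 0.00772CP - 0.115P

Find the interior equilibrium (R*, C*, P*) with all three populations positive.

R* ≈ 548, C* ≈ 14.9, P* ≈ 124

From dP/dt = 0: 0.00772C* = 0.115, so C* = 14.9.
From dR/dt = 0: 1.03(1 - R*/680) = 0.0134·14.9, giving R* = 680·(1 - 0.194) = 548.
From dC/dt = 0: 0.00529·548 - 0.513 = 0.0192P*, so P* = 2.39/0.0192 = 124.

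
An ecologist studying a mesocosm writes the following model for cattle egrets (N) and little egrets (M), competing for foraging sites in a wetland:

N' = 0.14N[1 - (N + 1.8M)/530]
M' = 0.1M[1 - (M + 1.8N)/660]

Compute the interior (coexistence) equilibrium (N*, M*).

N* ≈ 294, M* ≈ 131

Setting both brackets to zero gives the nullclines N + 1.8M = 530 and 1.8N + M = 660.
Substituting M = 660 - 1.8N into the first: N(1 - 1.8·1.8) = 530 - 1.8·660.
So N* = -658/-2.24 = 294, and then M* = 660 - 1.8·294 = 131.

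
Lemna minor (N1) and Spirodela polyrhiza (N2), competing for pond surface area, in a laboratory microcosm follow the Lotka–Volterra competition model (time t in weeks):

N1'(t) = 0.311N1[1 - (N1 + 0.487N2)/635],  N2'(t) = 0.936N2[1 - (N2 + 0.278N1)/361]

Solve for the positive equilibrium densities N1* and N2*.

N1* ≈ 531, N2* ≈ 213

Setting both brackets to zero gives the nullclines N1 + 0.487N2 = 635 and 0.278N1 + N2 = 361.
Substituting N2 = 361 - 0.278N1 into the first: N1(1 - 0.487·0.278) = 635 - 0.487·361.
So N1* = 459/0.865 = 531, and then N2* = 361 - 0.278·531 = 213.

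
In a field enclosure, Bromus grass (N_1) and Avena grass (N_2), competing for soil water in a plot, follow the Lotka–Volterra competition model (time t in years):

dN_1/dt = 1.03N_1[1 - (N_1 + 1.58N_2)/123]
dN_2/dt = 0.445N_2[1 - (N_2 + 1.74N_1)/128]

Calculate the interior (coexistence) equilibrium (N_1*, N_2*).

N_1* ≈ 45.3, N_2* ≈ 49.2

Setting both brackets to zero gives the nullclines N_1 + 1.58N_2 = 123 and 1.74N_1 + N_2 = 128.
Substituting N_2 = 128 - 1.74N_1 into the first: N_1(1 - 1.58·1.74) = 123 - 1.58·128.
So N_1* = -79.2/-1.75 = 45.3, and then N_2* = 128 - 1.74·45.3 = 49.2.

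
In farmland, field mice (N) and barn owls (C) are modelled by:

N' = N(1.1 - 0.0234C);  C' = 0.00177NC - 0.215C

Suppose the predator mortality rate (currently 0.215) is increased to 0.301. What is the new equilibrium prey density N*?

N* ≈ 170

At the interior fixed point, setting dC/dt = 0 with C > 0 fixes N* = (predator death rate)/(NC coefficient) — independent of the other coefficients.
With the change, N* = 0.301/0.00177 = 170; it rises from 121.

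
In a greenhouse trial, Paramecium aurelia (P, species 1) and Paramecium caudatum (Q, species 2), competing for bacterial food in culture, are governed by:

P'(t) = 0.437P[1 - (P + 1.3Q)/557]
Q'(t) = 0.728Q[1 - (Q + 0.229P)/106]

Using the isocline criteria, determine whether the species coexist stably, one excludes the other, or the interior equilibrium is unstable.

Compare the nullcline intercepts: K1/α12 = 557/1.3 = 428 > K2 = 106; K2/α21 = 106/0.229 = 463 < K1 = 557.
Since the inequalities point opposite ways, species 1 can invade but species 2 cannot.

species 1 excludes species 2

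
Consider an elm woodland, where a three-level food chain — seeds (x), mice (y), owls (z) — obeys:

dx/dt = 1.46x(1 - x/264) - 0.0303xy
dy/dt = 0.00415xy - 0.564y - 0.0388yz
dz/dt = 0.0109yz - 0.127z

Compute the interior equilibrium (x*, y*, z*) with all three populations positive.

From dz/dt = 0: 0.0109y* = 0.127, so y* = 11.7.
From dx/dt = 0: 1.46(1 - x*/264) = 0.0303·11.7, giving x* = 264·(1 - 0.242) = 200.
From dy/dt = 0: 0.00415·200 - 0.564 = 0.0388z*, so z* = 0.267/0.0388 = 6.87.

x* ≈ 200, y* ≈ 11.7, z* ≈ 6.87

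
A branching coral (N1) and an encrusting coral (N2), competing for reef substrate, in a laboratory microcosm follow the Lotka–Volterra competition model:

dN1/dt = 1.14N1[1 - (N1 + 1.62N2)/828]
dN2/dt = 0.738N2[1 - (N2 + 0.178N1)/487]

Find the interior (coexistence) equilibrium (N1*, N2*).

N1* ≈ 54.9, N2* ≈ 477

Setting both brackets to zero gives the nullclines N1 + 1.62N2 = 828 and 0.178N1 + N2 = 487.
Substituting N2 = 487 - 0.178N1 into the first: N1(1 - 1.62·0.178) = 828 - 1.62·487.
So N1* = 39.1/0.712 = 54.9, and then N2* = 487 - 0.178·54.9 = 477.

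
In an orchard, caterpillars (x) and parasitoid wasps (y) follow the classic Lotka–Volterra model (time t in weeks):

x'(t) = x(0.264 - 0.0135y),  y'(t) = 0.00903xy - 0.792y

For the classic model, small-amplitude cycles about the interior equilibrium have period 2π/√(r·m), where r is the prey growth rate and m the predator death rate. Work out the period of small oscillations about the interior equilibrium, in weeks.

T ≈ 13.7 weeks

Here r = 0.264 and m = 0.792, so r·m = 0.209.
ω = √0.209 = 0.457 per week, hence T = 2π/ω ≈ 13.7 weeks.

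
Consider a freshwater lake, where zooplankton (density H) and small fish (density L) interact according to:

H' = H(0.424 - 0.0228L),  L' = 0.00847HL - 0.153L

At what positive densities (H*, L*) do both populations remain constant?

Set dL/dt = 0 with L > 0: 0.00847H - 0.153 = 0, so H* = 0.153/0.00847 = 18.1.
Set dH/dt = 0 with H > 0: 0.424 - 0.0228L = 0, so L* = 0.424/0.0228 = 18.6.

H* ≈ 18.1, L* ≈ 18.6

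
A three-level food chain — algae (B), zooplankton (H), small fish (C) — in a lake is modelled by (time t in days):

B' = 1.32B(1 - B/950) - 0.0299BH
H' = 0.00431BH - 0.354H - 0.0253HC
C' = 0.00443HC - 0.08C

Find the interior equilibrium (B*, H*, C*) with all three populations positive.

B* ≈ 561, H* ≈ 18.1, C* ≈ 81.6

From dC/dt = 0: 0.00443H* = 0.08, so H* = 18.1.
From dB/dt = 0: 1.32(1 - B*/950) = 0.0299·18.1, giving B* = 950·(1 - 0.409) = 561.
From dH/dt = 0: 0.00431·561 - 0.354 = 0.0253C*, so C* = 2.07/0.0253 = 81.6.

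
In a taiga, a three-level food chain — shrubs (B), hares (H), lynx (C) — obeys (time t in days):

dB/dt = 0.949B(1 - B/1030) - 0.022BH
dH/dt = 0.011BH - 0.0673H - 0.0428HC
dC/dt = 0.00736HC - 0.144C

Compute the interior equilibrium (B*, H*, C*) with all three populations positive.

B* ≈ 563, H* ≈ 19.6, C* ≈ 143

From dC/dt = 0: 0.00736H* = 0.144, so H* = 19.6.
From dB/dt = 0: 0.949(1 - B*/1030) = 0.022·19.6, giving B* = 1030·(1 - 0.454) = 563.
From dH/dt = 0: 0.011·563 - 0.0673 = 0.0428C*, so C* = 6.12/0.0428 = 143.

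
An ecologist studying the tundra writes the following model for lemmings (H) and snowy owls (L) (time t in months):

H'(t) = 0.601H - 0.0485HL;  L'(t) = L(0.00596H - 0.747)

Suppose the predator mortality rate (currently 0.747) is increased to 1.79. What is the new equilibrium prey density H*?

At the interior fixed point, setting dL/dt = 0 with L > 0 fixes H* = (predator death rate)/(HL coefficient) — independent of the other coefficients.
With the change, H* = 1.79/0.00596 = 300; it rises from 125.

H* ≈ 300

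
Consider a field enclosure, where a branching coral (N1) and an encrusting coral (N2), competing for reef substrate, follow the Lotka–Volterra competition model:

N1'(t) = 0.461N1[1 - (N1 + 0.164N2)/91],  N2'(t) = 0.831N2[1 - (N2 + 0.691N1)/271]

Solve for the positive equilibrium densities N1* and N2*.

N1* ≈ 52.5, N2* ≈ 235

Setting both brackets to zero gives the nullclines N1 + 0.164N2 = 91 and 0.691N1 + N2 = 271.
Substituting N2 = 271 - 0.691N1 into the first: N1(1 - 0.164·0.691) = 91 - 0.164·271.
So N1* = 46.6/0.887 = 52.5, and then N2* = 271 - 0.691·52.5 = 235.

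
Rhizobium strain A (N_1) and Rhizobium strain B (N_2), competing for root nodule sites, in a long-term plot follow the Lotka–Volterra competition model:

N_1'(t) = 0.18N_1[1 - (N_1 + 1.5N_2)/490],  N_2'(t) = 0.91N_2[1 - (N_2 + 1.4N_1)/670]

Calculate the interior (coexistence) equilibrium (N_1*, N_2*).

N_1* ≈ 468, N_2* ≈ 14.5

Setting both brackets to zero gives the nullclines N_1 + 1.5N_2 = 490 and 1.4N_1 + N_2 = 670.
Substituting N_2 = 670 - 1.4N_1 into the first: N_1(1 - 1.5·1.4) = 490 - 1.5·670.
So N_1* = -515/-1.1 = 468, and then N_2* = 670 - 1.4·468 = 14.5.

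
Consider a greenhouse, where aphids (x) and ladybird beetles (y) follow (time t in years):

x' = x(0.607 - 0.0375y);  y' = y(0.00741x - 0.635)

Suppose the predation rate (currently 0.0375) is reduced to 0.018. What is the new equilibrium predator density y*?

y* ≈ 33.7

At the interior fixed point, setting dx/dt = 0 with x > 0 fixes y* = (prey growth rate)/(xy coefficient) — independent of the other coefficients.
With the change, y* = 0.607/0.018 = 33.7; it rises from 16.2.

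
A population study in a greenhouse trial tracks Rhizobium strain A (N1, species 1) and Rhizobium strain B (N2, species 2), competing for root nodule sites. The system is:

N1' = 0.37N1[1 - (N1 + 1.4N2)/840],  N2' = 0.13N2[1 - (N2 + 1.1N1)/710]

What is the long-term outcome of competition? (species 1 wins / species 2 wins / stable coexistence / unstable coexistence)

unstable coexistence (outcome depends on initial conditions)

Compare the nullcline intercepts: K1/α12 = 840/1.4 = 600 < K2 = 710; K2/α21 = 710/1.1 = 645 < K1 = 840.
Since both are reversed, neither can invade when rare; the interior point is a saddle.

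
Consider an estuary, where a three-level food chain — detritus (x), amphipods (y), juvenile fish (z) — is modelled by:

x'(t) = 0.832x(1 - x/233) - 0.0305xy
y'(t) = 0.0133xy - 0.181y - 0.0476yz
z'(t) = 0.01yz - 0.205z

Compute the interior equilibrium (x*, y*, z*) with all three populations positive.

From dz/dt = 0: 0.01y* = 0.205, so y* = 20.5.
From dx/dt = 0: 0.832(1 - x*/233) = 0.0305·20.5, giving x* = 233·(1 - 0.752) = 57.9.
From dy/dt = 0: 0.0133·57.9 - 0.181 = 0.0476z*, so z* = 0.589/0.0476 = 12.4.

x* ≈ 57.9, y* ≈ 20.5, z* ≈ 12.4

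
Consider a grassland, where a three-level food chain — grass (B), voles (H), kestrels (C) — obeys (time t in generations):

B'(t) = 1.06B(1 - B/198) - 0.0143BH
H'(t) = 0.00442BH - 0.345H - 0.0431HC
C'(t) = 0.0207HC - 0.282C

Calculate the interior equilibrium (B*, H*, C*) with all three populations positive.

From dC/dt = 0: 0.0207H* = 0.282, so H* = 13.6.
From dB/dt = 0: 1.06(1 - B*/198) = 0.0143·13.6, giving B* = 198·(1 - 0.184) = 162.
From dH/dt = 0: 0.00442·162 - 0.345 = 0.0431C*, so C* = 0.369/0.0431 = 8.57.

B* ≈ 162, H* ≈ 13.6, C* ≈ 8.57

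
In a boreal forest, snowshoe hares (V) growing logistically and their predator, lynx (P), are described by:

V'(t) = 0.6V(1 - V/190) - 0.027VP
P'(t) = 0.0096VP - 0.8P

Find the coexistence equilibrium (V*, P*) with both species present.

From dP/dt = 0 with P > 0: 0.0096V* = 0.8, so V* = 83.3.
Substitute into dV/dt = 0: 0.6(1 - 83.3/190) = 0.027P*.
The bracket is 0.561, giving P* = 0.337/0.027 = 12.5.

V* ≈ 83.3, P* ≈ 12.5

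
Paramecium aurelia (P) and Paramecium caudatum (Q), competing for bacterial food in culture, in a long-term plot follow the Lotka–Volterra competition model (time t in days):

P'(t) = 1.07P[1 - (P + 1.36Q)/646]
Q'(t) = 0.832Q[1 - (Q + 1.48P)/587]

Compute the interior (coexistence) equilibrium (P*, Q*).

Setting both brackets to zero gives the nullclines P + 1.36Q = 646 and 1.48P + Q = 587.
Substituting Q = 587 - 1.48P into the first: P(1 - 1.36·1.48) = 646 - 1.36·587.
So P* = -152/-1.01 = 150, and then Q* = 587 - 1.48·150 = 364.

P* ≈ 150, Q* ≈ 364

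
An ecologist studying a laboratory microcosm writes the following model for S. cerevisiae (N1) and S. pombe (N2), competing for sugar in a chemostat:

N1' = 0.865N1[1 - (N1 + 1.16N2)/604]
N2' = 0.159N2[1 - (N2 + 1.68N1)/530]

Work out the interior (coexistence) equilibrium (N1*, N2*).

Setting both brackets to zero gives the nullclines N1 + 1.16N2 = 604 and 1.68N1 + N2 = 530.
Substituting N2 = 530 - 1.68N1 into the first: N1(1 - 1.16·1.68) = 604 - 1.16·530.
So N1* = -10.8/-0.949 = 11.4, and then N2* = 530 - 1.68·11.4 = 511.

N1* ≈ 11.4, N2* ≈ 511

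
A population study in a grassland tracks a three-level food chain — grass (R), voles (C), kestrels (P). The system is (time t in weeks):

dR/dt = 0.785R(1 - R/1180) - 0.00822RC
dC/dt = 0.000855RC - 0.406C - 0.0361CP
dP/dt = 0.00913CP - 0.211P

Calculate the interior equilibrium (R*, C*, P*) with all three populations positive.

R* ≈ 894, C* ≈ 23.1, P* ≈ 9.94

From dP/dt = 0: 0.00913C* = 0.211, so C* = 23.1.
From dR/dt = 0: 0.785(1 - R*/1180) = 0.00822·23.1, giving R* = 1180·(1 - 0.242) = 894.
From dC/dt = 0: 0.000855·894 - 0.406 = 0.0361P*, so P* = 0.359/0.0361 = 9.94.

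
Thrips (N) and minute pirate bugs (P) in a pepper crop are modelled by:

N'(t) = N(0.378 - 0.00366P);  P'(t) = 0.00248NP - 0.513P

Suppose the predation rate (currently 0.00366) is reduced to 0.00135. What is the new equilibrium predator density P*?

P* ≈ 280

At the interior fixed point, setting dN/dt = 0 with N > 0 fixes P* = (prey growth rate)/(NP coefficient) — independent of the other coefficients.
With the change, P* = 0.378/0.00135 = 280; it rises from 103.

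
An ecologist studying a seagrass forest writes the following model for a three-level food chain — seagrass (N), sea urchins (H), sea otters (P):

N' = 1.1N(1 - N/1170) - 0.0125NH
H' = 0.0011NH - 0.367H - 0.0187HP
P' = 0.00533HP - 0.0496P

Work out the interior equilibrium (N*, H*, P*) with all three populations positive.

N* ≈ 1050, H* ≈ 9.31, P* ≈ 41.9

From dP/dt = 0: 0.00533H* = 0.0496, so H* = 9.31.
From dN/dt = 0: 1.1(1 - N*/1170) = 0.0125·9.31, giving N* = 1170·(1 - 0.106) = 1050.
From dH/dt = 0: 0.0011·1050 - 0.367 = 0.0187P*, so P* = 0.784/0.0187 = 41.9.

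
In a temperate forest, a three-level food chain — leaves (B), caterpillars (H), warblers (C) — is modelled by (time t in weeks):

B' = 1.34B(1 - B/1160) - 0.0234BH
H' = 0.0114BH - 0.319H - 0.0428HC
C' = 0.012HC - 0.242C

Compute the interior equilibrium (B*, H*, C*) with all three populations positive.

From dC/dt = 0: 0.012H* = 0.242, so H* = 20.2.
From dB/dt = 0: 1.34(1 - B*/1160) = 0.0234·20.2, giving B* = 1160·(1 - 0.352) = 751.
From dH/dt = 0: 0.0114·751 - 0.319 = 0.0428C*, so C* = 8.25/0.0428 = 193.

B* ≈ 751, H* ≈ 20.2, C* ≈ 193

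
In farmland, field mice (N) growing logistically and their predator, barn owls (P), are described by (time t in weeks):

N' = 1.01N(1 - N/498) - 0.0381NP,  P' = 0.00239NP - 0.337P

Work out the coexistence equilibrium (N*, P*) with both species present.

N* ≈ 141, P* ≈ 19

From dP/dt = 0 with P > 0: 0.00239N* = 0.337, so N* = 141.
Substitute into dN/dt = 0: 1.01(1 - 141/498) = 0.0381P*.
The bracket is 0.717, giving P* = 0.724/0.0381 = 19.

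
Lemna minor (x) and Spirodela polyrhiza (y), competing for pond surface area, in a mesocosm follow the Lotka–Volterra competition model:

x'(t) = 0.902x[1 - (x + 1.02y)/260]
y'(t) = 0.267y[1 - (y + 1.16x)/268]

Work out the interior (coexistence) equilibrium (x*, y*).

Setting both brackets to zero gives the nullclines x + 1.02y = 260 and 1.16x + y = 268.
Substituting y = 268 - 1.16x into the first: x(1 - 1.02·1.16) = 260 - 1.02·268.
So x* = -13.4/-0.183 = 72.9, and then y* = 268 - 1.16·72.9 = 183.

x* ≈ 72.9, y* ≈ 183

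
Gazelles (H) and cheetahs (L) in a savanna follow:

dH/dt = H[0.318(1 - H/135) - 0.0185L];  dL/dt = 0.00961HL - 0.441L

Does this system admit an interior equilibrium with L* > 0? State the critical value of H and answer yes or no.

Threshold H = 45.9; K > 45.9, so yes, the predator persists.

The predator equation gives dL/dt > 0 only when H > 0.441/0.00961 = 45.9.
Without the predator, H → K = 135. Since 135 > 45.9, the predator can invade and persist.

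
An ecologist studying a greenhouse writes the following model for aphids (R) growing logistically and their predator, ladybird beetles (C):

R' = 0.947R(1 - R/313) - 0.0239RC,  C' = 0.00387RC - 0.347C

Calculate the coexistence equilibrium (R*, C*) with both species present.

From dC/dt = 0 with C > 0: 0.00387R* = 0.347, so R* = 89.7.
Substitute into dR/dt = 0: 0.947(1 - 89.7/313) = 0.0239C*.
The bracket is 0.714, giving C* = 0.676/0.0239 = 28.3.

R* ≈ 89.7, C* ≈ 28.3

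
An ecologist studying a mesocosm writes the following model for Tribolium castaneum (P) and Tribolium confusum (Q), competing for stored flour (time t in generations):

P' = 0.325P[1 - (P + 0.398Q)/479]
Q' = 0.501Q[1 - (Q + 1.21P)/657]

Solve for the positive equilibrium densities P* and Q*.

Setting both brackets to zero gives the nullclines P + 0.398Q = 479 and 1.21P + Q = 657.
Substituting Q = 657 - 1.21P into the first: P(1 - 0.398·1.21) = 479 - 0.398·657.
So P* = 218/0.518 = 420, and then Q* = 657 - 1.21·420 = 149.

P* ≈ 420, Q* ≈ 149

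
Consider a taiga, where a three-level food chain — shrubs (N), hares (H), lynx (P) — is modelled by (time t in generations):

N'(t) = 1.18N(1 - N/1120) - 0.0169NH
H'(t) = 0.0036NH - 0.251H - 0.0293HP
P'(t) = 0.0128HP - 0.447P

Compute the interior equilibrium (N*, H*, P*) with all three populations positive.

From dP/dt = 0: 0.0128H* = 0.447, so H* = 34.9.
From dN/dt = 0: 1.18(1 - N*/1120) = 0.0169·34.9, giving N* = 1120·(1 - 0.5) = 560.
From dH/dt = 0: 0.0036·560 - 0.251 = 0.0293P*, so P* = 1.76/0.0293 = 60.2.

N* ≈ 560, H* ≈ 34.9, P* ≈ 60.2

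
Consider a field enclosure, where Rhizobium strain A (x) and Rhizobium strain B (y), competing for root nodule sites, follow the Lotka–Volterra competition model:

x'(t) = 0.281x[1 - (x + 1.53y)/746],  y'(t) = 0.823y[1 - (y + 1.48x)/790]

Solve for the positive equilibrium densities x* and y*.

Setting both brackets to zero gives the nullclines x + 1.53y = 746 and 1.48x + y = 790.
Substituting y = 790 - 1.48x into the first: x(1 - 1.53·1.48) = 746 - 1.53·790.
So x* = -463/-1.26 = 366, and then y* = 790 - 1.48·366 = 248.

x* ≈ 366, y* ≈ 248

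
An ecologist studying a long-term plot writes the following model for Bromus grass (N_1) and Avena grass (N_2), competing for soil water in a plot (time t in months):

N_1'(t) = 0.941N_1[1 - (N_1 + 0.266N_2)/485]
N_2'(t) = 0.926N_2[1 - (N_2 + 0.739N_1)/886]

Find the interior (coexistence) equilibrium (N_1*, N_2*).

N_1* ≈ 310, N_2* ≈ 657

Setting both brackets to zero gives the nullclines N_1 + 0.266N_2 = 485 and 0.739N_1 + N_2 = 886.
Substituting N_2 = 886 - 0.739N_1 into the first: N_1(1 - 0.266·0.739) = 485 - 0.266·886.
So N_1* = 249/0.803 = 310, and then N_2* = 886 - 0.739·310 = 657.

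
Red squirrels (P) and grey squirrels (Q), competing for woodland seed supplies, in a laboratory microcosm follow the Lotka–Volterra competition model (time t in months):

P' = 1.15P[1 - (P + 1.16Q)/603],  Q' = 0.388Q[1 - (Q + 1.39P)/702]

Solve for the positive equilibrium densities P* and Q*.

P* ≈ 345, Q* ≈ 222

Setting both brackets to zero gives the nullclines P + 1.16Q = 603 and 1.39P + Q = 702.
Substituting Q = 702 - 1.39P into the first: P(1 - 1.16·1.39) = 603 - 1.16·702.
So P* = -211/-0.612 = 345, and then Q* = 702 - 1.39·345 = 222.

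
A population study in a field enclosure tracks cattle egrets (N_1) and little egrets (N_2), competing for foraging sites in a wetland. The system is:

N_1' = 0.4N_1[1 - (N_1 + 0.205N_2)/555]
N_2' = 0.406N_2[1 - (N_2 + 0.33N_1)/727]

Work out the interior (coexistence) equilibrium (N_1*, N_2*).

N_1* ≈ 435, N_2* ≈ 583

Setting both brackets to zero gives the nullclines N_1 + 0.205N_2 = 555 and 0.33N_1 + N_2 = 727.
Substituting N_2 = 727 - 0.33N_1 into the first: N_1(1 - 0.205·0.33) = 555 - 0.205·727.
So N_1* = 406/0.932 = 435, and then N_2* = 727 - 0.33·435 = 583.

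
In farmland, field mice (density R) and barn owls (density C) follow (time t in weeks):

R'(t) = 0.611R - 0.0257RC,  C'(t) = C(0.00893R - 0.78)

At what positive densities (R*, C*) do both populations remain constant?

R* ≈ 87.3, C* ≈ 23.8

Set dC/dt = 0 with C > 0: 0.00893R - 0.78 = 0, so R* = 0.78/0.00893 = 87.3.
Set dR/dt = 0 with R > 0: 0.611 - 0.0257C = 0, so C* = 0.611/0.0257 = 23.8.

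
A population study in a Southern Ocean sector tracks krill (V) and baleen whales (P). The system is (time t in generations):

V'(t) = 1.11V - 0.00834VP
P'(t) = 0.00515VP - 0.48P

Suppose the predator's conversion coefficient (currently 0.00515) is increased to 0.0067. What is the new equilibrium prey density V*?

V* ≈ 71.6

At the interior fixed point, setting dP/dt = 0 with P > 0 fixes V* = (predator death rate)/(VP coefficient) — independent of the other coefficients.
With the change, V* = 0.48/0.0067 = 71.6; it falls from 93.2.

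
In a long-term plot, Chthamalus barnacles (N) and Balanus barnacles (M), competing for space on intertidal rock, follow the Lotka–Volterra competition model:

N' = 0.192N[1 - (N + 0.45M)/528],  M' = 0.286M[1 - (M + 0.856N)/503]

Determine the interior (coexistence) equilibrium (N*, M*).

Setting both brackets to zero gives the nullclines N + 0.45M = 528 and 0.856N + M = 503.
Substituting M = 503 - 0.856N into the first: N(1 - 0.45·0.856) = 528 - 0.45·503.
So N* = 302/0.615 = 491, and then M* = 503 - 0.856·491 = 83.

N* ≈ 491, M* ≈ 83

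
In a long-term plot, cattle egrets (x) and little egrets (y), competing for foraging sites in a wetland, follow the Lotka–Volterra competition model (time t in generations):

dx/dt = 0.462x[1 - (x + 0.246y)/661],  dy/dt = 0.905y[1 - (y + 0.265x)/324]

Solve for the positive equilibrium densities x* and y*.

Setting both brackets to zero gives the nullclines x + 0.246y = 661 and 0.265x + y = 324.
Substituting y = 324 - 0.265x into the first: x(1 - 0.246·0.265) = 661 - 0.246·324.
So x* = 581/0.935 = 622, and then y* = 324 - 0.265·622 = 159.

x* ≈ 622, y* ≈ 159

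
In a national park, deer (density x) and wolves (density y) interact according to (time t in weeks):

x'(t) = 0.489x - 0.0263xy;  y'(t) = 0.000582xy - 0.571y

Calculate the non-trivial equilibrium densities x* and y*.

Set dy/dt = 0 with y > 0: 0.000582x - 0.571 = 0, so x* = 0.571/0.000582 = 981.
Set dx/dt = 0 with x > 0: 0.489 - 0.0263y = 0, so y* = 0.489/0.0263 = 18.6.

x* ≈ 981, y* ≈ 18.6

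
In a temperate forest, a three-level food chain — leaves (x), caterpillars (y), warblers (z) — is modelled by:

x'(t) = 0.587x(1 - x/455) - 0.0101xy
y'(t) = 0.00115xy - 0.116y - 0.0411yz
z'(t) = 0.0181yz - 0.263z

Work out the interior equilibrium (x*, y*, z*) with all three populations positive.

x* ≈ 341, y* ≈ 14.5, z* ≈ 6.73

From dz/dt = 0: 0.0181y* = 0.263, so y* = 14.5.
From dx/dt = 0: 0.587(1 - x*/455) = 0.0101·14.5, giving x* = 455·(1 - 0.25) = 341.
From dy/dt = 0: 0.00115·341 - 0.116 = 0.0411z*, so z* = 0.276/0.0411 = 6.73.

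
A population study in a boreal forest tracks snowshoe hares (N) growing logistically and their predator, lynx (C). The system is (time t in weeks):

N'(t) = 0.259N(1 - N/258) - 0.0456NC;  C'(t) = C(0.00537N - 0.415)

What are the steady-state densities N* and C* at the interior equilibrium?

N* ≈ 77.3, C* ≈ 3.98

From dC/dt = 0 with C > 0: 0.00537N* = 0.415, so N* = 77.3.
Substitute into dN/dt = 0: 0.259(1 - 77.3/258) = 0.0456C*.
The bracket is 0.7, giving C* = 0.181/0.0456 = 3.98.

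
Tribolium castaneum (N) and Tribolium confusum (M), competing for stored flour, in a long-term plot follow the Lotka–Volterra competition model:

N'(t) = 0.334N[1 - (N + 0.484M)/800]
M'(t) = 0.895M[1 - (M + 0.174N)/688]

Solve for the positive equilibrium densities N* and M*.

N* ≈ 510, M* ≈ 599

Setting both brackets to zero gives the nullclines N + 0.484M = 800 and 0.174N + M = 688.
Substituting M = 688 - 0.174N into the first: N(1 - 0.484·0.174) = 800 - 0.484·688.
So N* = 467/0.916 = 510, and then M* = 688 - 0.174·510 = 599.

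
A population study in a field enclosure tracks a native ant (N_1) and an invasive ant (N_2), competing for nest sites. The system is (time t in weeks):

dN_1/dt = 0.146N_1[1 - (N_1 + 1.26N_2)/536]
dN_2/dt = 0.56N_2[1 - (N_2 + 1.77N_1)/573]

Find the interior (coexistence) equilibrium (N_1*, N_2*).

N_1* ≈ 151, N_2* ≈ 305

Setting both brackets to zero gives the nullclines N_1 + 1.26N_2 = 536 and 1.77N_1 + N_2 = 573.
Substituting N_2 = 573 - 1.77N_1 into the first: N_1(1 - 1.26·1.77) = 536 - 1.26·573.
So N_1* = -186/-1.23 = 151, and then N_2* = 573 - 1.77·151 = 305.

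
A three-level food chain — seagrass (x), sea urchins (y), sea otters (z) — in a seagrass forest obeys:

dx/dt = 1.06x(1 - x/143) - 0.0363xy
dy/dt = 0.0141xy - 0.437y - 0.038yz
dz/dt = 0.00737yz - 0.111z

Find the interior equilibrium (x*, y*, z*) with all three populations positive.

From dz/dt = 0: 0.00737y* = 0.111, so y* = 15.1.
From dx/dt = 0: 1.06(1 - x*/143) = 0.0363·15.1, giving x* = 143·(1 - 0.516) = 69.2.
From dy/dt = 0: 0.0141·69.2 - 0.437 = 0.038z*, so z* = 0.539/0.038 = 14.2.

x* ≈ 69.2, y* ≈ 15.1, z* ≈ 14.2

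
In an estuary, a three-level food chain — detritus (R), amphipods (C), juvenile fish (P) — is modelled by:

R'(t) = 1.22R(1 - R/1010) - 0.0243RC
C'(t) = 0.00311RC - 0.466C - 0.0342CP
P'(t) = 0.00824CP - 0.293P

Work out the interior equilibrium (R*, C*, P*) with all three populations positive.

R* ≈ 295, C* ≈ 35.6, P* ≈ 13.2

From dP/dt = 0: 0.00824C* = 0.293, so C* = 35.6.
From dR/dt = 0: 1.22(1 - R*/1010) = 0.0243·35.6, giving R* = 1010·(1 - 0.708) = 295.
From dC/dt = 0: 0.00311·295 - 0.466 = 0.0342P*, so P* = 0.45/0.0342 = 13.2.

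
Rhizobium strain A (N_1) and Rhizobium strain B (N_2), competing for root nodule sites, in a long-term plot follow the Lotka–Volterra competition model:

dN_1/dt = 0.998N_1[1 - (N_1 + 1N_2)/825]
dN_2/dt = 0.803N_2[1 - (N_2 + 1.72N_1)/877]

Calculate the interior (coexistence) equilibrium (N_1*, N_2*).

Setting both brackets to zero gives the nullclines N_1 + 1N_2 = 825 and 1.72N_1 + N_2 = 877.
Substituting N_2 = 877 - 1.72N_1 into the first: N_1(1 - 1·1.72) = 825 - 1·877.
So N_1* = -52/-0.72 = 72.2, and then N_2* = 877 - 1.72·72.2 = 753.

N_1* ≈ 72.2, N_2* ≈ 753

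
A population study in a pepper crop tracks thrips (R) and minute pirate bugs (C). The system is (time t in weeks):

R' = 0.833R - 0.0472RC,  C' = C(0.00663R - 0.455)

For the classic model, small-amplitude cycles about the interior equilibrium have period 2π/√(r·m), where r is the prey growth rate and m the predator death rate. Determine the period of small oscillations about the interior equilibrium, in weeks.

T ≈ 10.2 weeks

Here r = 0.833 and m = 0.455, so r·m = 0.379.
ω = √0.379 = 0.616 per week, hence T = 2π/ω ≈ 10.2 weeks.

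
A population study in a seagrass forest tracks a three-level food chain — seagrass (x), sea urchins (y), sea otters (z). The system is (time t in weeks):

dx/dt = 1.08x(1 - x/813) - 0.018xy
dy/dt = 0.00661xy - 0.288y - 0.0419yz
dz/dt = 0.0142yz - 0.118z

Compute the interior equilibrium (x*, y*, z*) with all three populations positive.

x* ≈ 700, y* ≈ 8.31, z* ≈ 104

From dz/dt = 0: 0.0142y* = 0.118, so y* = 8.31.
From dx/dt = 0: 1.08(1 - x*/813) = 0.018·8.31, giving x* = 813·(1 - 0.138) = 700.
From dy/dt = 0: 0.00661·700 - 0.288 = 0.0419z*, so z* = 4.34/0.0419 = 104.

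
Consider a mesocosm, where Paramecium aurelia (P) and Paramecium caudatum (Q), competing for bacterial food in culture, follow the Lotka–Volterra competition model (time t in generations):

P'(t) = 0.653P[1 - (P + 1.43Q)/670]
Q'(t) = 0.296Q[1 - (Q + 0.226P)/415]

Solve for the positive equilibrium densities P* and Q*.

Setting both brackets to zero gives the nullclines P + 1.43Q = 670 and 0.226P + Q = 415.
Substituting Q = 415 - 0.226P into the first: P(1 - 1.43·0.226) = 670 - 1.43·415.
So P* = 76.6/0.677 = 113, and then Q* = 415 - 0.226·113 = 389.

P* ≈ 113, Q* ≈ 389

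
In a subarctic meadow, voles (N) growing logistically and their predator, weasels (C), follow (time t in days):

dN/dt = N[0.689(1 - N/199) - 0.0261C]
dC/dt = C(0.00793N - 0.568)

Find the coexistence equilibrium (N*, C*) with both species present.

N* ≈ 71.6, C* ≈ 16.9

From dC/dt = 0 with C > 0: 0.00793N* = 0.568, so N* = 71.6.
Substitute into dN/dt = 0: 0.689(1 - 71.6/199) = 0.0261C*.
The bracket is 0.64, giving C* = 0.441/0.0261 = 16.9.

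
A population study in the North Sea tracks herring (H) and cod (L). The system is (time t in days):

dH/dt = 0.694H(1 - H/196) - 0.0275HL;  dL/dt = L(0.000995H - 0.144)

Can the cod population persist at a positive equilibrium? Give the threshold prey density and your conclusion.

Threshold H = 145; K > 145, so yes, the predator persists.

The predator equation gives dL/dt > 0 only when H > 0.144/0.000995 = 145.
Without the predator, H → K = 196. Since 196 > 145, the predator can invade and persist.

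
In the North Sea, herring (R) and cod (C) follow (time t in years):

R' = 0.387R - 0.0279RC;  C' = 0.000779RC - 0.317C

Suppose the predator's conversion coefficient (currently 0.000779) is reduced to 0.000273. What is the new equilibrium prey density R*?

At the interior fixed point, setting dC/dt = 0 with C > 0 fixes R* = (predator death rate)/(RC coefficient) — independent of the other coefficients.
With the change, R* = 0.317/0.000273 = 1160; it rises from 407.

R* ≈ 1160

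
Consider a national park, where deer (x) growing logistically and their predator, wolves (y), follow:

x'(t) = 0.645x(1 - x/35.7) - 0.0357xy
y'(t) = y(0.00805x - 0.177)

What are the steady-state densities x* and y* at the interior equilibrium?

x* ≈ 22, y* ≈ 6.94

From dy/dt = 0 with y > 0: 0.00805x* = 0.177, so x* = 22.
Substitute into dx/dt = 0: 0.645(1 - 22/35.7) = 0.0357y*.
The bracket is 0.384, giving y* = 0.248/0.0357 = 6.94.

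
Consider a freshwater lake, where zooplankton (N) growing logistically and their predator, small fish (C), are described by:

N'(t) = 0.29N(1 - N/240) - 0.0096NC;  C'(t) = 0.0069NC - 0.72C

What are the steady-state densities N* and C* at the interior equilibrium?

From dC/dt = 0 with C > 0: 0.0069N* = 0.72, so N* = 104.
Substitute into dN/dt = 0: 0.29(1 - 104/240) = 0.0096C*.
The bracket is 0.565, giving C* = 0.164/0.0096 = 17.1.

N* ≈ 104, C* ≈ 17.1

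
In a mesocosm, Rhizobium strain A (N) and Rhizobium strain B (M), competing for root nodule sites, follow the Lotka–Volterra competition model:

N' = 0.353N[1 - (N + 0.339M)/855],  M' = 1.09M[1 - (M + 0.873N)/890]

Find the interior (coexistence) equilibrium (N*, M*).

Setting both brackets to zero gives the nullclines N + 0.339M = 855 and 0.873N + M = 890.
Substituting M = 890 - 0.873N into the first: N(1 - 0.339·0.873) = 855 - 0.339·890.
So N* = 553/0.704 = 786, and then M* = 890 - 0.873·786 = 204.

N* ≈ 786, M* ≈ 204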